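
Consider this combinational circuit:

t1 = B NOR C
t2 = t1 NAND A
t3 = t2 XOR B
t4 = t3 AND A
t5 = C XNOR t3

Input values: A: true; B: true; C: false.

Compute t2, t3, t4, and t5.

t1 = B NOR C = true NOR false = false
t2 = t1 NAND A = false NAND true = true
t3 = t2 XOR B = true XOR true = false
t4 = t3 AND A = false AND true = false
t5 = C XNOR t3 = false XNOR false = true

t2 = true, t3 = false, t4 = false, t5 = true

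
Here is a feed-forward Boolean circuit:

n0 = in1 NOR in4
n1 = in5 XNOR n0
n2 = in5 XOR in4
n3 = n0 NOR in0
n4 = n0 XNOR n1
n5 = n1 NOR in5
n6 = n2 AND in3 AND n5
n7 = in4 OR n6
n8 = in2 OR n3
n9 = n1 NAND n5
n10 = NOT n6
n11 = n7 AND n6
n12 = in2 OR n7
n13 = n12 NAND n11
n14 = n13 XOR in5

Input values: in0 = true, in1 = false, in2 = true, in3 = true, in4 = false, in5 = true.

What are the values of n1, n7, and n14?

n0 = in1 NOR in4 = false NOR false = true
n1 = in5 XNOR n0 = true XNOR true = true
n2 = in5 XOR in4 = true XOR false = true
n5 = n1 NOR in5 = true NOR true = false
n6 = n2 AND in3 AND n5 = true AND true AND false = false
n7 = in4 OR n6 = false OR false = false
n11 = n7 AND n6 = false AND false = false
n12 = in2 OR n7 = true OR false = true
n13 = n12 NAND n11 = true NAND false = true
n14 = n13 XOR in5 = true XOR true = false

n1 = true, n7 = false, n14 = false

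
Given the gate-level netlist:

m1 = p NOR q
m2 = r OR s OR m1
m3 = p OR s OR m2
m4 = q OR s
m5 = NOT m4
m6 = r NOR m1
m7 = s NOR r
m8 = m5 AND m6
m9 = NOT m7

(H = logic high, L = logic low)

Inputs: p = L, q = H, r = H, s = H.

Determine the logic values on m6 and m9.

m6 = L  m9 = H

m1 = p NOR q = L NOR H = L
m6 = r NOR m1 = H NOR L = L
m7 = s NOR r = H NOR H = L
m9 = NOT m7 = NOT L = H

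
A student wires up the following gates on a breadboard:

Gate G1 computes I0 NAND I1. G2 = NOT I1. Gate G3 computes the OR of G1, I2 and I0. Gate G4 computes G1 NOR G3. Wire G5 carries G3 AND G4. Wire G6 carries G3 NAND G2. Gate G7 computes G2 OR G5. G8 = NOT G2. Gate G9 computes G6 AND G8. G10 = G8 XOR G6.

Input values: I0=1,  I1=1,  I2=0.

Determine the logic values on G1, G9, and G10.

G1 = 0, G9 = 1, G10 = 0

G1 = I0 NAND I1 = 1 NAND 1 = 0
G2 = NOT I1 = NOT 1 = 0
G3 = G1 OR I2 OR I0 = 0 OR 0 OR 1 = 1
G6 = G3 NAND G2 = 1 NAND 0 = 1
G8 = NOT G2 = NOT 0 = 1
G9 = G6 AND G8 = 1 AND 1 = 1
G10 = G8 XOR G6 = 1 XOR 1 = 0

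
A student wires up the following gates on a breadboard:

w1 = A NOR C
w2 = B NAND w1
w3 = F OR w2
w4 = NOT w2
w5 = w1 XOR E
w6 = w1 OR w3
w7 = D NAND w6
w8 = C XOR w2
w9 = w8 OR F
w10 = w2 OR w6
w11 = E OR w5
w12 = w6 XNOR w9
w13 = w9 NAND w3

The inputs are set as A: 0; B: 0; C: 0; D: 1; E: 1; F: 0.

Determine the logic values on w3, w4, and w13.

w3 = 1, w4 = 0, w13 = 0

w1 = A NOR C = 0 NOR 0 = 1
w2 = B NAND w1 = 0 NAND 1 = 1
w3 = F OR w2 = 0 OR 1 = 1
w4 = NOT w2 = NOT 1 = 0
w8 = C XOR w2 = 0 XOR 1 = 1
w9 = w8 OR F = 1 OR 0 = 1
w13 = w9 NAND w3 = 1 NAND 1 = 0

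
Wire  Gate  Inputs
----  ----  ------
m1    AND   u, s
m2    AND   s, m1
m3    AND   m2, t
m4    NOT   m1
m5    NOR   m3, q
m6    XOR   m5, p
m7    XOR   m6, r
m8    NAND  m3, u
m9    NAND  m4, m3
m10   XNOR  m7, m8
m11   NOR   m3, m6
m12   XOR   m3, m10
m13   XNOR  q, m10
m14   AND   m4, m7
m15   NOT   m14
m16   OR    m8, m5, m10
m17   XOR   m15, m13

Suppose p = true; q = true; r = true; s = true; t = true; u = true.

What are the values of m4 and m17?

m4 = false; m17 = false

m1 = u AND s = true AND true = true
m2 = s AND m1 = true AND true = true
m3 = m2 AND t = true AND true = true
m4 = NOT m1 = NOT true = false
m5 = m3 NOR q = true NOR true = false
m6 = m5 XOR p = false XOR true = true
m7 = m6 XOR r = true XOR true = false
m8 = m3 NAND u = true NAND true = false
m10 = m7 XNOR m8 = false XNOR false = true
m13 = q XNOR m10 = true XNOR true = true
m14 = m4 AND m7 = false AND false = false
m15 = NOT m14 = NOT false = true
m17 = m15 XOR m13 = true XOR true = false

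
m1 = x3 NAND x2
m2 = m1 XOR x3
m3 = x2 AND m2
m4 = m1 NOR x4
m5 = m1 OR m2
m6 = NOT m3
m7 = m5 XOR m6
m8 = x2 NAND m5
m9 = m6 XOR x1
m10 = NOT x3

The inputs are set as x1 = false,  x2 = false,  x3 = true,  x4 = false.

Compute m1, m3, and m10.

m1 = x3 NAND x2 = true NAND false = true
m2 = m1 XOR x3 = true XOR true = false
m3 = x2 AND m2 = false AND false = false
m10 = NOT x3 = NOT true = false

m1 = true, m3 = false, m10 = false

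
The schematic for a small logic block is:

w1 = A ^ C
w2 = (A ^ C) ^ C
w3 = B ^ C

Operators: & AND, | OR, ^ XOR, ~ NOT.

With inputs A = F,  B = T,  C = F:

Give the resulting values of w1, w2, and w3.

w1 = F  w2 = F  w3 = T

w1 = F ^ F = F
w2 = (F ^ F) ^ F = F
w3 = T ^ F = T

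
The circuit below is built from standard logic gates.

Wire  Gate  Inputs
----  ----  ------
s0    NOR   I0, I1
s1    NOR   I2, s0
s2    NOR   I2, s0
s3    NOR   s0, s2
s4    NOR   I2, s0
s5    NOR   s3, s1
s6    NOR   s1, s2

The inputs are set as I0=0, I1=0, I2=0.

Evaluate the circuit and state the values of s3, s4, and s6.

s3 = 0; s4 = 0; s6 = 1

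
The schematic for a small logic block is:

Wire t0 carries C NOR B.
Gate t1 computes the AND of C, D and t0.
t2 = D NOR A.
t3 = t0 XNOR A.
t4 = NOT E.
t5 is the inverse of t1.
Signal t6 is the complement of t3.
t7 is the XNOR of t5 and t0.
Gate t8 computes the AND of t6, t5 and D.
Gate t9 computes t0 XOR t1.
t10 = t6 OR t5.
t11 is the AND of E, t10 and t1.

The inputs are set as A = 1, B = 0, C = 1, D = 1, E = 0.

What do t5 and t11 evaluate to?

t0 = C NOR B = 1 NOR 0 = 0
t1 = C AND D AND t0 = 1 AND 1 AND 0 = 0
t3 = t0 XNOR A = 0 XNOR 1 = 0
t5 = NOT t1 = NOT 0 = 1
t6 = NOT t3 = NOT 0 = 1
t10 = t6 OR t5 = 1 OR 1 = 1
t11 = E AND t10 AND t1 = 0 AND 1 AND 0 = 0

t5 = 1; t11 = 0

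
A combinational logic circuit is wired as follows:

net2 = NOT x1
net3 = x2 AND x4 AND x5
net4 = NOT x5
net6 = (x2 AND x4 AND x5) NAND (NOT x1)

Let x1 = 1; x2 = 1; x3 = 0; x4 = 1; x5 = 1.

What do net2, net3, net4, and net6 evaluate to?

net2 = NOT 1 = 0
net3 = 1 AND 1 AND 1 = 1
net4 = NOT 1 = 0
net6 = (1 AND 1 AND 1) NAND (NOT 1) = 1

net2 = 0, net3 = 1, net4 = 0, net6 = 1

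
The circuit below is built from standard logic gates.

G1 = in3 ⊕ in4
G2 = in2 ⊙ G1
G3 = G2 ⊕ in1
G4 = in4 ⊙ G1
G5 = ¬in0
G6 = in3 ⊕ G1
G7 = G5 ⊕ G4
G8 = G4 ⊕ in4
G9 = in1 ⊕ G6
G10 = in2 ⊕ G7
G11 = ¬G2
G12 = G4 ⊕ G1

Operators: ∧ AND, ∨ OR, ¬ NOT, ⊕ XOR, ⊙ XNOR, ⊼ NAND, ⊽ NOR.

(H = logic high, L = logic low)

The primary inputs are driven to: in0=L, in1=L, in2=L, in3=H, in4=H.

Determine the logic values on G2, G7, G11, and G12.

G2 = H  G7 = H  G11 = L  G12 = L

G1 = in3 XOR in4 = H XOR H = L
G2 = in2 XNOR G1 = L XNOR L = H
G4 = in4 XNOR G1 = H XNOR L = L
G5 = NOT in0 = NOT L = H
G7 = G5 XOR G4 = H XOR L = H
G11 = NOT G2 = NOT H = L
G12 = G4 XOR G1 = L XOR L = L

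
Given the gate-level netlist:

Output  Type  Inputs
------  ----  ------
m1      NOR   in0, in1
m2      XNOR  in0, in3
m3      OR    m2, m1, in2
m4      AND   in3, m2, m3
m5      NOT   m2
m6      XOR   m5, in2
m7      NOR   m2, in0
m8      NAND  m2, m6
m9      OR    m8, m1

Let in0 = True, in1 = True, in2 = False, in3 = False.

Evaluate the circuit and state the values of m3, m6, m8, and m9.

m1 = in0 NOR in1 = True NOR True = False
m2 = in0 XNOR in3 = True XNOR False = False
m3 = m2 OR m1 OR in2 = False OR False OR False = False
m5 = NOT m2 = NOT False = True
m6 = m5 XOR in2 = True XOR False = True
m8 = m2 NAND m6 = False NAND True = True
m9 = m8 OR m1 = True OR False = True

m3 = False, m6 = True, m8 = True, m9 = True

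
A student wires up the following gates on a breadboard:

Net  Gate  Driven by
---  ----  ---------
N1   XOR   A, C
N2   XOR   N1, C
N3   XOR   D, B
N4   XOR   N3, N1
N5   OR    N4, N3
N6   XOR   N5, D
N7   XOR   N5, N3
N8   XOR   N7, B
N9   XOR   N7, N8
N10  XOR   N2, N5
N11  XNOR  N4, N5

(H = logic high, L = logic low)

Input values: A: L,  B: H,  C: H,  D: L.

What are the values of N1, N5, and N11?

N1 = A XOR C = L XOR H = H
N3 = D XOR B = L XOR H = H
N4 = N3 XOR N1 = H XOR H = L
N5 = N4 OR N3 = L OR H = H
N11 = N4 XNOR N5 = L XNOR H = L

N1 = H, N5 = H, N11 = L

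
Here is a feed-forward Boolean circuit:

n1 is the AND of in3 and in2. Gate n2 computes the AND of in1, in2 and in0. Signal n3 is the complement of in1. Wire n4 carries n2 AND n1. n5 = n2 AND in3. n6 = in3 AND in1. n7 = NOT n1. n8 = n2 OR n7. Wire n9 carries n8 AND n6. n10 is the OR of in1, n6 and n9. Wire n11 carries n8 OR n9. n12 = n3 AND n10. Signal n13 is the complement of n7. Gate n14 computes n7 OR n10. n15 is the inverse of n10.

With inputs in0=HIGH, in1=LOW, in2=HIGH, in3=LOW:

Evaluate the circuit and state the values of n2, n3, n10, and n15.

n1 = in3 AND in2 = LOW AND HIGH = LOW
n2 = in1 AND in2 AND in0 = LOW AND HIGH AND HIGH = LOW
n3 = NOT in1 = NOT LOW = HIGH
n6 = in3 AND in1 = LOW AND LOW = LOW
n7 = NOT n1 = NOT LOW = HIGH
n8 = n2 OR n7 = LOW OR HIGH = HIGH
n9 = n8 AND n6 = HIGH AND LOW = LOW
n10 = in1 OR n6 OR n9 = LOW OR LOW OR LOW = LOW
n15 = NOT n10 = NOT LOW = HIGH

n2 = LOW  n3 = HIGH  n10 = LOW  n15 = HIGH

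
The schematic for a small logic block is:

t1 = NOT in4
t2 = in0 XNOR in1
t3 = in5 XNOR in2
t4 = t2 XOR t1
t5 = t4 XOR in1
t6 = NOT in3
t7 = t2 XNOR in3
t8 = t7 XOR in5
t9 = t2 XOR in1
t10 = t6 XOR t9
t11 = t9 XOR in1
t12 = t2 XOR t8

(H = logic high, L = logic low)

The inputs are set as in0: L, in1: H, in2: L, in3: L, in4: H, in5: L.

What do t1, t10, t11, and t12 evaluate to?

t1 = NOT in4 = NOT H = L
t2 = in0 XNOR in1 = L XNOR H = L
t6 = NOT in3 = NOT L = H
t7 = t2 XNOR in3 = L XNOR L = H
t8 = t7 XOR in5 = H XOR L = H
t9 = t2 XOR in1 = L XOR H = H
t10 = t6 XOR t9 = H XOR H = L
t11 = t9 XOR in1 = H XOR H = L
t12 = t2 XOR t8 = L XOR H = H

t1 = L  t10 = L  t11 = L  t12 = H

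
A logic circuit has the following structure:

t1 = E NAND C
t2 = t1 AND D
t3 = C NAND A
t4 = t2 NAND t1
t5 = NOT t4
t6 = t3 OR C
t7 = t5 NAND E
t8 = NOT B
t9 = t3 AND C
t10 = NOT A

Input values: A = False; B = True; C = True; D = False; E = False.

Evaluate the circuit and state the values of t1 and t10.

t1 = E NAND C = False NAND True = True
t10 = NOT A = NOT False = True

t1 = True; t10 = True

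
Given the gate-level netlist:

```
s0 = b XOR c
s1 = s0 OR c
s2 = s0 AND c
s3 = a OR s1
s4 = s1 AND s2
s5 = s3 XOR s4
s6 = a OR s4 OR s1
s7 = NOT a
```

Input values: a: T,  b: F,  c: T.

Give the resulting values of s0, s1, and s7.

s0 = b XOR c = F XOR T = T
s1 = s0 OR c = T OR T = T
s7 = NOT a = NOT T = F

s0 = T, s1 = T, s7 = F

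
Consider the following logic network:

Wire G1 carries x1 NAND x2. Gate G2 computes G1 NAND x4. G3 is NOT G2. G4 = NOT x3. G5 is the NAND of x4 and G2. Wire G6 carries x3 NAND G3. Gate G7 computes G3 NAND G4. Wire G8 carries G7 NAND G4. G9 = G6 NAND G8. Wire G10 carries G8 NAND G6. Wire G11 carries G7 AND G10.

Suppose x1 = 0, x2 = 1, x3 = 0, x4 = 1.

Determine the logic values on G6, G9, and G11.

G1 = x1 NAND x2 = 0 NAND 1 = 1
G2 = G1 NAND x4 = 1 NAND 1 = 0
G3 = NOT G2 = NOT 0 = 1
G4 = NOT x3 = NOT 0 = 1
G6 = x3 NAND G3 = 0 NAND 1 = 1
G7 = G3 NAND G4 = 1 NAND 1 = 0
G8 = G7 NAND G4 = 0 NAND 1 = 1
G9 = G6 NAND G8 = 1 NAND 1 = 0
G10 = G8 NAND G6 = 1 NAND 1 = 0
G11 = G7 AND G10 = 0 AND 0 = 0

G6 = 1, G9 = 0, G11 = 0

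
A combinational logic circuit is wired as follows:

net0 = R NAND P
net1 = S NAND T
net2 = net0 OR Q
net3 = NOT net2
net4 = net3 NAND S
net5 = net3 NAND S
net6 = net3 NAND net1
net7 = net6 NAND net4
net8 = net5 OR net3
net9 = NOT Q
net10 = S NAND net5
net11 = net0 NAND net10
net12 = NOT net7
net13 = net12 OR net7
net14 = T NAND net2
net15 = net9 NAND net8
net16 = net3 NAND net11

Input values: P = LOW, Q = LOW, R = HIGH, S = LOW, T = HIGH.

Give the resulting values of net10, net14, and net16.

net10 = HIGH; net14 = LOW; net16 = HIGH

net0 = R NAND P = HIGH NAND LOW = HIGH
net2 = net0 OR Q = HIGH OR LOW = HIGH
net3 = NOT net2 = NOT HIGH = LOW
net5 = net3 NAND S = LOW NAND LOW = HIGH
net10 = S NAND net5 = LOW NAND HIGH = HIGH
net11 = net0 NAND net10 = HIGH NAND HIGH = LOW
net14 = T NAND net2 = HIGH NAND HIGH = LOW
net16 = net3 NAND net11 = LOW NAND LOW = HIGH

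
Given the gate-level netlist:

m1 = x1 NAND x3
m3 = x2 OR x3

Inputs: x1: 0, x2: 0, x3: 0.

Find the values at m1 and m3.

m1 = 0 NAND 0 = 1
m3 = 0 OR 0 = 0

m1 = 1, m3 = 0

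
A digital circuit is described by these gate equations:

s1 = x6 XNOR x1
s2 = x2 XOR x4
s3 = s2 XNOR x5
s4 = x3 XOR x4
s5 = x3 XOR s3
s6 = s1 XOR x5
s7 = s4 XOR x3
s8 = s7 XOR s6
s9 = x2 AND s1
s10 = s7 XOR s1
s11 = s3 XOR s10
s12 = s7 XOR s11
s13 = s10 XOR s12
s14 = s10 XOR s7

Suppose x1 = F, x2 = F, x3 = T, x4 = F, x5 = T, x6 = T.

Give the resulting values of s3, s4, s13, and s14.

s3 = F, s4 = T, s13 = F, s14 = F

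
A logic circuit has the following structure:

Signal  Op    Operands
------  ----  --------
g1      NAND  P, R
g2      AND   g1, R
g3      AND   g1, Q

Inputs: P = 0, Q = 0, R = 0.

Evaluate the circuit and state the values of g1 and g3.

g1 = P NAND R = 0 NAND 0 = 1
g3 = g1 AND Q = 1 AND 0 = 0

g1 = 1; g3 = 0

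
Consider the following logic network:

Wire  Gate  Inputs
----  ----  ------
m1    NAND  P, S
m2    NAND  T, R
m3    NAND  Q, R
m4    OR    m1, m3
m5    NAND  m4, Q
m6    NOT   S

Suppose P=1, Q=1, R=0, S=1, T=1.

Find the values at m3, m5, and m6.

m3 = 1; m5 = 0; m6 = 0

m1 = P NAND S = 1 NAND 1 = 0
m3 = Q NAND R = 1 NAND 0 = 1
m4 = m1 OR m3 = 0 OR 1 = 1
m5 = m4 NAND Q = 1 NAND 1 = 0
m6 = NOT S = NOT 1 = 0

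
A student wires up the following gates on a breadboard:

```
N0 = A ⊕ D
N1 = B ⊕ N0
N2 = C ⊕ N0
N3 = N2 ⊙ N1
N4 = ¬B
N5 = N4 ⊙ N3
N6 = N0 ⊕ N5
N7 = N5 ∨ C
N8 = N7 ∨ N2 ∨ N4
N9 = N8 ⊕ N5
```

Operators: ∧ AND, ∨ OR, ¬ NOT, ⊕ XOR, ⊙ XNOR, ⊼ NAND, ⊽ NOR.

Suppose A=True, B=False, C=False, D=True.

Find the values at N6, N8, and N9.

N6 = True  N8 = True  N9 = False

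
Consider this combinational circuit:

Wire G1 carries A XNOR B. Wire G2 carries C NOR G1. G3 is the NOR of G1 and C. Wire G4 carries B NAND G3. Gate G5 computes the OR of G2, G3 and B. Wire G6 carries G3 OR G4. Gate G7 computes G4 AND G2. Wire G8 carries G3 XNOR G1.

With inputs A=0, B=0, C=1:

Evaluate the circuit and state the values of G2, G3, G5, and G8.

G1 = A XNOR B = 0 XNOR 0 = 1
G2 = C NOR G1 = 1 NOR 1 = 0
G3 = G1 NOR C = 1 NOR 1 = 0
G5 = G2 OR G3 OR B = 0 OR 0 OR 0 = 0
G8 = G3 XNOR G1 = 0 XNOR 1 = 0

G2 = 0; G3 = 0; G5 = 0; G8 = 0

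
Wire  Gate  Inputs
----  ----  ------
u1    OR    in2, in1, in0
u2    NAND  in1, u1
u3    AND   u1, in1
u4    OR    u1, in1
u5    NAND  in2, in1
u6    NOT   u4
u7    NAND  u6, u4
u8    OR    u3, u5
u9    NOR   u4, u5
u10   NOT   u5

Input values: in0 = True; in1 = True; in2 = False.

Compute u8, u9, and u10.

u8 = True; u9 = False; u10 = False

u1 = in2 OR in1 OR in0 = False OR True OR True = True
u3 = u1 AND in1 = True AND True = True
u4 = u1 OR in1 = True OR True = True
u5 = in2 NAND in1 = False NAND True = True
u8 = u3 OR u5 = True OR True = True
u9 = u4 NOR u5 = True NOR True = False
u10 = NOT u5 = NOT True = False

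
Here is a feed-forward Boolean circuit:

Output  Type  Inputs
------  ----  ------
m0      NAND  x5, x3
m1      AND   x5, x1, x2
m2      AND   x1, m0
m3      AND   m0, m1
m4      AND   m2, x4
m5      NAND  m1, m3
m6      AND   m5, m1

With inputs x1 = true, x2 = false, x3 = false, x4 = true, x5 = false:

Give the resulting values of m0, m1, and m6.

m0 = true; m1 = false; m6 = false

m0 = x5 NAND x3 = false NAND false = true
m1 = x5 AND x1 AND x2 = false AND true AND false = false
m3 = m0 AND m1 = true AND false = false
m5 = m1 NAND m3 = false NAND false = true
m6 = m5 AND m1 = true AND false = false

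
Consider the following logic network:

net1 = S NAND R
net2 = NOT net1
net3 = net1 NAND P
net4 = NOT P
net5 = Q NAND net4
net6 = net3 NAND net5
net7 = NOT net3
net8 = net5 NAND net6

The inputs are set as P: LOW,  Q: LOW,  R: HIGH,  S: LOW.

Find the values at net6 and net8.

net1 = S NAND R = LOW NAND HIGH = HIGH
net3 = net1 NAND P = HIGH NAND LOW = HIGH
net4 = NOT P = NOT LOW = HIGH
net5 = Q NAND net4 = LOW NAND HIGH = HIGH
net6 = net3 NAND net5 = HIGH NAND HIGH = LOW
net8 = net5 NAND net6 = HIGH NAND LOW = HIGH

net6 = LOW  net8 = HIGH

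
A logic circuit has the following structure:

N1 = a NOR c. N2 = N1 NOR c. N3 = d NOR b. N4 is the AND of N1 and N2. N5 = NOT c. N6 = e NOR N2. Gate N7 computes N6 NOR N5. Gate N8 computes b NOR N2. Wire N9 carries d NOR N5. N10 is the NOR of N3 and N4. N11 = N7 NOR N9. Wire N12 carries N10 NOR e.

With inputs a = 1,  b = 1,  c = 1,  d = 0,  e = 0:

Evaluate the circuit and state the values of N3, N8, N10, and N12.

N3 = 0; N8 = 0; N10 = 1; N12 = 0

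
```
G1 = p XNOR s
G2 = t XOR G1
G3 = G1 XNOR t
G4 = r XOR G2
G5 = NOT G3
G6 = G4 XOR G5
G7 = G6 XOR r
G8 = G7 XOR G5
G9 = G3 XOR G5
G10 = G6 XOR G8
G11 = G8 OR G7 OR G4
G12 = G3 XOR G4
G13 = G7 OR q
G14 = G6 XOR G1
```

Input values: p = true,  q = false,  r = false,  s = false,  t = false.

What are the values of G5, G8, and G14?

G5 = false; G8 = false; G14 = false

G1 = p XNOR s = true XNOR false = false
G2 = t XOR G1 = false XOR false = false
G3 = G1 XNOR t = false XNOR false = true
G4 = r XOR G2 = false XOR false = false
G5 = NOT G3 = NOT true = false
G6 = G4 XOR G5 = false XOR false = false
G7 = G6 XOR r = false XOR false = false
G8 = G7 XOR G5 = false XOR false = false
G14 = G6 XOR G1 = false XOR false = false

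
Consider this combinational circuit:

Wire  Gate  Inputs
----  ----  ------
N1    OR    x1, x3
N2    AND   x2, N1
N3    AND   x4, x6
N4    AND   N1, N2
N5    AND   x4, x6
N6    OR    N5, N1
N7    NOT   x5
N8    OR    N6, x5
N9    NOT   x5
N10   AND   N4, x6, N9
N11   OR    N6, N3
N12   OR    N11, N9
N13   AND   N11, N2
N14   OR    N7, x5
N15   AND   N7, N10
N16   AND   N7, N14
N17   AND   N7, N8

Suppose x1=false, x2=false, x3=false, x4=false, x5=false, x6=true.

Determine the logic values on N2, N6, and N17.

N2 = false; N6 = false; N17 = false

N1 = x1 OR x3 = false OR false = false
N2 = x2 AND N1 = false AND false = false
N5 = x4 AND x6 = false AND true = false
N6 = N5 OR N1 = false OR false = false
N7 = NOT x5 = NOT false = true
N8 = N6 OR x5 = false OR false = false
N17 = N7 AND N8 = true AND false = false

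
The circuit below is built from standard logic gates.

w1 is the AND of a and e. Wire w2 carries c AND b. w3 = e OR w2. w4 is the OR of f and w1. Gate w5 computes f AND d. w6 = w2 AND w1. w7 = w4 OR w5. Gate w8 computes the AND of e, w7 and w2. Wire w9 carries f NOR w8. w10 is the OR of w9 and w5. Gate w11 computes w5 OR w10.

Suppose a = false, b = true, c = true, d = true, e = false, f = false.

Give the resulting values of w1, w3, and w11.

w1 = false, w3 = true, w11 = true

w1 = a AND e = false AND false = false
w2 = c AND b = true AND true = true
w3 = e OR w2 = false OR true = true
w4 = f OR w1 = false OR false = false
w5 = f AND d = false AND true = false
w7 = w4 OR w5 = false OR false = false
w8 = e AND w7 AND w2 = false AND false AND true = false
w9 = f NOR w8 = false NOR false = true
w10 = w9 OR w5 = true OR false = true
w11 = w5 OR w10 = false OR true = true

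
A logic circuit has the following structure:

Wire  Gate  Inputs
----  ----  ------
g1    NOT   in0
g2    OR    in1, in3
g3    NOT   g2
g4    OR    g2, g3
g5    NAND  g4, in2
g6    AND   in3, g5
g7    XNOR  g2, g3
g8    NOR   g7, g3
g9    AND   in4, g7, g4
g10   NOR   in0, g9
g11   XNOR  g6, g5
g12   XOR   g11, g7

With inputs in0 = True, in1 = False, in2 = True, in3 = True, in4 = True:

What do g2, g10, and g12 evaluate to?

g2 = True; g10 = False; g12 = True

g2 = in1 OR in3 = False OR True = True
g3 = NOT g2 = NOT True = False
g4 = g2 OR g3 = True OR False = True
g5 = g4 NAND in2 = True NAND True = False
g6 = in3 AND g5 = True AND False = False
g7 = g2 XNOR g3 = True XNOR False = False
g9 = in4 AND g7 AND g4 = True AND False AND True = False
g10 = in0 NOR g9 = True NOR False = False
g11 = g6 XNOR g5 = False XNOR False = True
g12 = g11 XOR g7 = True XOR False = True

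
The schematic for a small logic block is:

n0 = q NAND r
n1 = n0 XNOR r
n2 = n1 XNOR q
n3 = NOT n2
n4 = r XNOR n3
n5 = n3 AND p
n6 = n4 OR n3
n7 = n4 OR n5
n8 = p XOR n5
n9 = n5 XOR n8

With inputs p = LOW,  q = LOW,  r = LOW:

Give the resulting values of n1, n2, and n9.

n1 = LOW; n2 = HIGH; n9 = LOW

n0 = q NAND r = LOW NAND LOW = HIGH
n1 = n0 XNOR r = HIGH XNOR LOW = LOW
n2 = n1 XNOR q = LOW XNOR LOW = HIGH
n3 = NOT n2 = NOT HIGH = LOW
n5 = n3 AND p = LOW AND LOW = LOW
n8 = p XOR n5 = LOW XOR LOW = LOW
n9 = n5 XOR n8 = LOW XOR LOW = LOW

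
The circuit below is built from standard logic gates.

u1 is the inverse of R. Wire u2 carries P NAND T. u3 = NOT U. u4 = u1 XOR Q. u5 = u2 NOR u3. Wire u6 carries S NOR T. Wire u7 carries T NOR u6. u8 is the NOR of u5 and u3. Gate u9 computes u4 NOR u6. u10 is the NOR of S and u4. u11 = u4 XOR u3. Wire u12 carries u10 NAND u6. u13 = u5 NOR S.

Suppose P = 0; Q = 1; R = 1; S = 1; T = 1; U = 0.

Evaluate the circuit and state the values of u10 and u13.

u1 = NOT R = NOT 1 = 0
u2 = P NAND T = 0 NAND 1 = 1
u3 = NOT U = NOT 0 = 1
u4 = u1 XOR Q = 0 XOR 1 = 1
u5 = u2 NOR u3 = 1 NOR 1 = 0
u10 = S NOR u4 = 1 NOR 1 = 0
u13 = u5 NOR S = 0 NOR 1 = 0

u10 = 0  u13 = 0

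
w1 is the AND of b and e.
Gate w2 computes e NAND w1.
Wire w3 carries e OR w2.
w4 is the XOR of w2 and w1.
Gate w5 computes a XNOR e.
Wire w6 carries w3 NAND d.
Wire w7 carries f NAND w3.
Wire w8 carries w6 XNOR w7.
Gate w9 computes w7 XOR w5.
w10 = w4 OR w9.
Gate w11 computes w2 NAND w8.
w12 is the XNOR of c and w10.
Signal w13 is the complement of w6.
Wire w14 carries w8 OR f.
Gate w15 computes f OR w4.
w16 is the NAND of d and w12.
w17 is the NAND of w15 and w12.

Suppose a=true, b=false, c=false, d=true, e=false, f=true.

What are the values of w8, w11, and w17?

w1 = b AND e = false AND false = false
w2 = e NAND w1 = false NAND false = true
w3 = e OR w2 = false OR true = true
w4 = w2 XOR w1 = true XOR false = true
w5 = a XNOR e = true XNOR false = false
w6 = w3 NAND d = true NAND true = false
w7 = f NAND w3 = true NAND true = false
w8 = w6 XNOR w7 = false XNOR false = true
w9 = w7 XOR w5 = false XOR false = false
w10 = w4 OR w9 = true OR false = true
w11 = w2 NAND w8 = true NAND true = false
w12 = c XNOR w10 = false XNOR true = false
w15 = f OR w4 = true OR true = true
w17 = w15 NAND w12 = true NAND false = true

w8 = true, w11 = false, w17 = true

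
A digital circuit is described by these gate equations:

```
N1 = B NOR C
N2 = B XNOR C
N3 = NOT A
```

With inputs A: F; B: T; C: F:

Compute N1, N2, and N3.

N1 = B NOR C = T NOR F = F
N2 = B XNOR C = T XNOR F = F
N3 = NOT A = NOT F = T

N1 = F, N2 = F, N3 = T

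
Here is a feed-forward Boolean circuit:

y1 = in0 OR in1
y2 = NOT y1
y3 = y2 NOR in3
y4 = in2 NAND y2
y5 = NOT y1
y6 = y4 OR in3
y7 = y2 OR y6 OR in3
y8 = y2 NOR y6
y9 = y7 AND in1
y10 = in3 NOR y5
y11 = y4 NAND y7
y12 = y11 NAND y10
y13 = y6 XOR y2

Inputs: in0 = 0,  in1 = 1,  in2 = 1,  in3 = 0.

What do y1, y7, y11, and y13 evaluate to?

y1 = 1, y7 = 1, y11 = 0, y13 = 1

y1 = in0 OR in1 = 0 OR 1 = 1
y2 = NOT y1 = NOT 1 = 0
y4 = in2 NAND y2 = 1 NAND 0 = 1
y6 = y4 OR in3 = 1 OR 0 = 1
y7 = y2 OR y6 OR in3 = 0 OR 1 OR 0 = 1
y11 = y4 NAND y7 = 1 NAND 1 = 0
y13 = y6 XOR y2 = 1 XOR 0 = 1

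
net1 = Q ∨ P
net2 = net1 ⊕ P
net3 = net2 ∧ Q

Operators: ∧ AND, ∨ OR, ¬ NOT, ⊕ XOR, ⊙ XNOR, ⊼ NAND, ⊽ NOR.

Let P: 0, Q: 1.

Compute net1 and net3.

net1 = 1, net3 = 1

net1 = Q OR P = 1 OR 0 = 1
net2 = net1 XOR P = 1 XOR 0 = 1
net3 = net2 AND Q = 1 AND 1 = 1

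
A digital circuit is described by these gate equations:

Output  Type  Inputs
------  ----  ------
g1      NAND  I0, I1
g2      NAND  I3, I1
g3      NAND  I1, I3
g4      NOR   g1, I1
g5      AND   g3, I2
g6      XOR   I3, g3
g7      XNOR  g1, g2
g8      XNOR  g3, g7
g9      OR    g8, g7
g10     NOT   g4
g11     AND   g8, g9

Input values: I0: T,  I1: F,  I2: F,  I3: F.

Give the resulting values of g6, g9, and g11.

g1 = I0 NAND I1 = T NAND F = T
g2 = I3 NAND I1 = F NAND F = T
g3 = I1 NAND I3 = F NAND F = T
g6 = I3 XOR g3 = F XOR T = T
g7 = g1 XNOR g2 = T XNOR T = T
g8 = g3 XNOR g7 = T XNOR T = T
g9 = g8 OR g7 = T OR T = T
g11 = g8 AND g9 = T AND T = T

g6 = T, g9 = T, g11 = T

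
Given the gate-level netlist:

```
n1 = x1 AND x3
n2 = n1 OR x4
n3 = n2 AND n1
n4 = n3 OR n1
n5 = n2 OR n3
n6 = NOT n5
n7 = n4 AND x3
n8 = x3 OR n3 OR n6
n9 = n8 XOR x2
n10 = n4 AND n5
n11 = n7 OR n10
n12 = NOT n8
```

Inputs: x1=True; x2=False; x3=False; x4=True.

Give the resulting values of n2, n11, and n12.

n2 = True  n11 = False  n12 = True

n1 = x1 AND x3 = True AND False = False
n2 = n1 OR x4 = False OR True = True
n3 = n2 AND n1 = True AND False = False
n4 = n3 OR n1 = False OR False = False
n5 = n2 OR n3 = True OR False = True
n6 = NOT n5 = NOT True = False
n7 = n4 AND x3 = False AND False = False
n8 = x3 OR n3 OR n6 = False OR False OR False = False
n10 = n4 AND n5 = False AND True = False
n11 = n7 OR n10 = False OR False = False
n12 = NOT n8 = NOT False = True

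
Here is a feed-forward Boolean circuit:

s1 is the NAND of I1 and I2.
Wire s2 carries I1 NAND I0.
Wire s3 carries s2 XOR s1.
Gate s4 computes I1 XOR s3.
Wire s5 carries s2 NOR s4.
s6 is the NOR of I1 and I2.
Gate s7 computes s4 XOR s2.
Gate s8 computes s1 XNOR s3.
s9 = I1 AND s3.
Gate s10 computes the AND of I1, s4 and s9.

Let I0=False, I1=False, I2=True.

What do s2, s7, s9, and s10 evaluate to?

s1 = I1 NAND I2 = False NAND True = True
s2 = I1 NAND I0 = False NAND False = True
s3 = s2 XOR s1 = True XOR True = False
s4 = I1 XOR s3 = False XOR False = False
s7 = s4 XOR s2 = False XOR True = True
s9 = I1 AND s3 = False AND False = False
s10 = I1 AND s4 AND s9 = False AND False AND False = False

s2 = True  s7 = True  s9 = False  s10 = False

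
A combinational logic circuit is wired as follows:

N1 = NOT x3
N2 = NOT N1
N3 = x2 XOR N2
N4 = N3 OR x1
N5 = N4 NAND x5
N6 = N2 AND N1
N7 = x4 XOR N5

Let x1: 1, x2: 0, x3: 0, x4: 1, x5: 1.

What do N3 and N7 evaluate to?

N3 = 0; N7 = 1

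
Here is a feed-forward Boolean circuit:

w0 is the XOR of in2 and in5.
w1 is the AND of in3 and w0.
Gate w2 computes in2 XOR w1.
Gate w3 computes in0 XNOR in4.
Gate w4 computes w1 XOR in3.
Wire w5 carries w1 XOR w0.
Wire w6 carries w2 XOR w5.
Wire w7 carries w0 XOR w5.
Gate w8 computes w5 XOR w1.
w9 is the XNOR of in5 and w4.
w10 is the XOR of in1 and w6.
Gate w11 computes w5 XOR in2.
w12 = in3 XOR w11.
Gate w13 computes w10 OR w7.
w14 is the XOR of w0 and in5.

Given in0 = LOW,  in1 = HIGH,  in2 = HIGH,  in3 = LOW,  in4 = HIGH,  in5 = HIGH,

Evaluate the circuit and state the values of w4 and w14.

w4 = LOW; w14 = HIGH

w0 = in2 XOR in5 = HIGH XOR HIGH = LOW
w1 = in3 AND w0 = LOW AND LOW = LOW
w4 = w1 XOR in3 = LOW XOR LOW = LOW
w14 = w0 XOR in5 = LOW XOR HIGH = HIGH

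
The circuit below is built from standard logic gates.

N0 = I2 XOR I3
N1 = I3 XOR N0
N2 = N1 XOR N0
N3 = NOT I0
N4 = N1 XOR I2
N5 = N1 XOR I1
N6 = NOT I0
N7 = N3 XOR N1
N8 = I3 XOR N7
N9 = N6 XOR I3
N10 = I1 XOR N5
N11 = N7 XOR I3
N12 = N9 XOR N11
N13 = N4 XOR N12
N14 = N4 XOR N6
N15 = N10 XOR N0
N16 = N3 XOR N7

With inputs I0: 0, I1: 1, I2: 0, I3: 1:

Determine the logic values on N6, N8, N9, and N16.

N6 = 1, N8 = 0, N9 = 0, N16 = 0

N0 = I2 XOR I3 = 0 XOR 1 = 1
N1 = I3 XOR N0 = 1 XOR 1 = 0
N3 = NOT I0 = NOT 0 = 1
N6 = NOT I0 = NOT 0 = 1
N7 = N3 XOR N1 = 1 XOR 0 = 1
N8 = I3 XOR N7 = 1 XOR 1 = 0
N9 = N6 XOR I3 = 1 XOR 1 = 0
N16 = N3 XOR N7 = 1 XOR 1 = 0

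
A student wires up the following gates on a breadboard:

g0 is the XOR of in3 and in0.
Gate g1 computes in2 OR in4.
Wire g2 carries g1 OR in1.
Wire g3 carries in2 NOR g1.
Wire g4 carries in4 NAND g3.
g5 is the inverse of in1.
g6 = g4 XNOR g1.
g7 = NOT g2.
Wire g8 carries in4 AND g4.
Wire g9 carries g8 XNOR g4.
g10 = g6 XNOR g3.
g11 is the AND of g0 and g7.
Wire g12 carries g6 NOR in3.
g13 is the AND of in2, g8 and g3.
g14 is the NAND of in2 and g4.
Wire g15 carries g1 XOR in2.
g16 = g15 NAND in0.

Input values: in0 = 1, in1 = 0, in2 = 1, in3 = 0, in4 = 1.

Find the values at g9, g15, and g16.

g9 = 1, g15 = 0, g16 = 1

g1 = in2 OR in4 = 1 OR 1 = 1
g3 = in2 NOR g1 = 1 NOR 1 = 0
g4 = in4 NAND g3 = 1 NAND 0 = 1
g8 = in4 AND g4 = 1 AND 1 = 1
g9 = g8 XNOR g4 = 1 XNOR 1 = 1
g15 = g1 XOR in2 = 1 XOR 1 = 0
g16 = g15 NAND in0 = 0 NAND 1 = 1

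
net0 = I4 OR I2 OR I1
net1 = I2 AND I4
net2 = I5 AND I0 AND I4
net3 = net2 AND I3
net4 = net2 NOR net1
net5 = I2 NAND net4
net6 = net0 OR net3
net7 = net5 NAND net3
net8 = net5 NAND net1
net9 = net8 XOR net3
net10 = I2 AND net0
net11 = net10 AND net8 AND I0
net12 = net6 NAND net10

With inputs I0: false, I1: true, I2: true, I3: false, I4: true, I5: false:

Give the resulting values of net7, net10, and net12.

net7 = true; net10 = true; net12 = false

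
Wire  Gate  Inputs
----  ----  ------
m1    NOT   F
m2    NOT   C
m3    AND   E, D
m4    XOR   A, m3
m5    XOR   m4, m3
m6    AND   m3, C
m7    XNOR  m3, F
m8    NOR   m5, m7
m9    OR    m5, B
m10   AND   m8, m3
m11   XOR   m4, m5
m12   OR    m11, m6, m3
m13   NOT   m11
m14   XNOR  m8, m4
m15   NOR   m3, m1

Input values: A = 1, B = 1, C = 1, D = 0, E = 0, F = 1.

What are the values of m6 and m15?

m1 = NOT F = NOT 1 = 0
m3 = E AND D = 0 AND 0 = 0
m6 = m3 AND C = 0 AND 1 = 0
m15 = m3 NOR m1 = 0 NOR 0 = 1

m6 = 0, m15 = 1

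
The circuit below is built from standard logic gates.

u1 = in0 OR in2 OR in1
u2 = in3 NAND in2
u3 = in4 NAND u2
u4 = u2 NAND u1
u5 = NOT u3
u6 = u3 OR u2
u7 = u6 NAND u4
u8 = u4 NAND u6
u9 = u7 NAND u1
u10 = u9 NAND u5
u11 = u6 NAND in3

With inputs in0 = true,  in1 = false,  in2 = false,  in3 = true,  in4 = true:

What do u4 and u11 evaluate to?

u4 = false, u11 = false

u1 = in0 OR in2 OR in1 = true OR false OR false = true
u2 = in3 NAND in2 = true NAND false = true
u3 = in4 NAND u2 = true NAND true = false
u4 = u2 NAND u1 = true NAND true = false
u6 = u3 OR u2 = false OR true = true
u11 = u6 NAND in3 = true NAND true = false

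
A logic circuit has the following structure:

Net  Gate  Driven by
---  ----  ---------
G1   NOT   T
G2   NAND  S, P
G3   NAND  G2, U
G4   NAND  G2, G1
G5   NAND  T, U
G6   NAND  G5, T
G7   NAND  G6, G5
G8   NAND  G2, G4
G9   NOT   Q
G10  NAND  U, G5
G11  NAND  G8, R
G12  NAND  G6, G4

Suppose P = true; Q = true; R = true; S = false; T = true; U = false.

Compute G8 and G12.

G8 = false, G12 = true

G1 = NOT T = NOT true = false
G2 = S NAND P = false NAND true = true
G4 = G2 NAND G1 = true NAND false = true
G5 = T NAND U = true NAND false = true
G6 = G5 NAND T = true NAND true = false
G8 = G2 NAND G4 = true NAND true = false
G12 = G6 NAND G4 = false NAND true = true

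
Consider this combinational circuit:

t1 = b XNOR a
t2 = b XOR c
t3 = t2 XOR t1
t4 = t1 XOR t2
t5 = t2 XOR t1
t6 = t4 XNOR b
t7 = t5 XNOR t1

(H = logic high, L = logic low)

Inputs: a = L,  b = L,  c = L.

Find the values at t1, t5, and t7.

t1 = b XNOR a = L XNOR L = H
t2 = b XOR c = L XOR L = L
t5 = t2 XOR t1 = L XOR H = H
t7 = t5 XNOR t1 = H XNOR H = H

t1 = H  t5 = H  t7 = H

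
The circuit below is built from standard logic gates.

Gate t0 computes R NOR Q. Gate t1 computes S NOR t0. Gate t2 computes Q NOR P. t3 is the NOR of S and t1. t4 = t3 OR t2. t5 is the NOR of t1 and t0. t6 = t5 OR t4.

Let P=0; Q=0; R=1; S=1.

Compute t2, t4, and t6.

t2 = 1; t4 = 1; t6 = 1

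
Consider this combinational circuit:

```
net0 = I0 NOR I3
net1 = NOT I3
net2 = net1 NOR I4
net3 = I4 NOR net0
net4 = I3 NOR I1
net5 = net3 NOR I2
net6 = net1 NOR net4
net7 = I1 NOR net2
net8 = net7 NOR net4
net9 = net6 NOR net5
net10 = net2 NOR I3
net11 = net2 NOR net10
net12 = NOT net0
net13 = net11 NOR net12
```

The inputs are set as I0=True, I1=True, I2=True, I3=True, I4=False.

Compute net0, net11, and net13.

net0 = False, net11 = False, net13 = False

net0 = I0 NOR I3 = True NOR True = False
net1 = NOT I3 = NOT True = False
net2 = net1 NOR I4 = False NOR False = True
net10 = net2 NOR I3 = True NOR True = False
net11 = net2 NOR net10 = True NOR False = False
net12 = NOT net0 = NOT False = True
net13 = net11 NOR net12 = False NOR True = False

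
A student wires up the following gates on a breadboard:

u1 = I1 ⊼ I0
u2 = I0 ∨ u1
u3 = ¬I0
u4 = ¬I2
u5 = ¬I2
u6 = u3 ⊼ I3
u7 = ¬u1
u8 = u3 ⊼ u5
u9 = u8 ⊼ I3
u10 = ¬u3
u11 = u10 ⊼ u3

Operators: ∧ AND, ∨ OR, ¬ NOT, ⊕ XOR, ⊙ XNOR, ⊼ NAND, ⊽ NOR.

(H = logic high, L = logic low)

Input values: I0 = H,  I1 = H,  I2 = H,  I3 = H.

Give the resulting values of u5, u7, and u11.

u5 = L, u7 = H, u11 = H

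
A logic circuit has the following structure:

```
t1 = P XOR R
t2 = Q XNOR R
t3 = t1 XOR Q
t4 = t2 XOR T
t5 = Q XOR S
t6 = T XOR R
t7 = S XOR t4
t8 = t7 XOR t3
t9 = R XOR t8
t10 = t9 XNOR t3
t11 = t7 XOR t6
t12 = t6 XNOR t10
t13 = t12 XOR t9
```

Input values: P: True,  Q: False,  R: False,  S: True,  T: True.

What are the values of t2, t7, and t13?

t1 = P XOR R = True XOR False = True
t2 = Q XNOR R = False XNOR False = True
t3 = t1 XOR Q = True XOR False = True
t4 = t2 XOR T = True XOR True = False
t6 = T XOR R = True XOR False = True
t7 = S XOR t4 = True XOR False = True
t8 = t7 XOR t3 = True XOR True = False
t9 = R XOR t8 = False XOR False = False
t10 = t9 XNOR t3 = False XNOR True = False
t12 = t6 XNOR t10 = True XNOR False = False
t13 = t12 XOR t9 = False XOR False = False

t2 = True  t7 = True  t13 = False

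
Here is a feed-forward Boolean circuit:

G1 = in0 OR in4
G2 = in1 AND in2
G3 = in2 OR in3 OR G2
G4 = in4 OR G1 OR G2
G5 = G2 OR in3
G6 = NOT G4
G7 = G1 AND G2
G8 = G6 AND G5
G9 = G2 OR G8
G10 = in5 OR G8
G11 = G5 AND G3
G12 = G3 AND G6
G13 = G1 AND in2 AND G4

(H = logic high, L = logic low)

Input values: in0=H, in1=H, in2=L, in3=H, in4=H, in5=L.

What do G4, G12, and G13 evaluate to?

G1 = in0 OR in4 = H OR H = H
G2 = in1 AND in2 = H AND L = L
G3 = in2 OR in3 OR G2 = L OR H OR L = H
G4 = in4 OR G1 OR G2 = H OR H OR L = H
G6 = NOT G4 = NOT H = L
G12 = G3 AND G6 = H AND L = L
G13 = G1 AND in2 AND G4 = H AND L AND H = L

G4 = H, G12 = L, G13 = L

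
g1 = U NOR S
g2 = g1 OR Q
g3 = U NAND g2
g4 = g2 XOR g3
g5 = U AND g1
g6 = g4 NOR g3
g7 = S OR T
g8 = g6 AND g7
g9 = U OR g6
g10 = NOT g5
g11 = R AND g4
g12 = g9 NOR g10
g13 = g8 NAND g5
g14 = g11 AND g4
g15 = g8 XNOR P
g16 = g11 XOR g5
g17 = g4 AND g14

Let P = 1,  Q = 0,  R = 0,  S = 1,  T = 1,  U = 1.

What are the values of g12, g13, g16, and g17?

g1 = U NOR S = 1 NOR 1 = 0
g2 = g1 OR Q = 0 OR 0 = 0
g3 = U NAND g2 = 1 NAND 0 = 1
g4 = g2 XOR g3 = 0 XOR 1 = 1
g5 = U AND g1 = 1 AND 0 = 0
g6 = g4 NOR g3 = 1 NOR 1 = 0
g7 = S OR T = 1 OR 1 = 1
g8 = g6 AND g7 = 0 AND 1 = 0
g9 = U OR g6 = 1 OR 0 = 1
g10 = NOT g5 = NOT 0 = 1
g11 = R AND g4 = 0 AND 1 = 0
g12 = g9 NOR g10 = 1 NOR 1 = 0
g13 = g8 NAND g5 = 0 NAND 0 = 1
g14 = g11 AND g4 = 0 AND 1 = 0
g16 = g11 XOR g5 = 0 XOR 0 = 0
g17 = g4 AND g14 = 1 AND 0 = 0

g12 = 0; g13 = 1; g16 = 0; g17 = 0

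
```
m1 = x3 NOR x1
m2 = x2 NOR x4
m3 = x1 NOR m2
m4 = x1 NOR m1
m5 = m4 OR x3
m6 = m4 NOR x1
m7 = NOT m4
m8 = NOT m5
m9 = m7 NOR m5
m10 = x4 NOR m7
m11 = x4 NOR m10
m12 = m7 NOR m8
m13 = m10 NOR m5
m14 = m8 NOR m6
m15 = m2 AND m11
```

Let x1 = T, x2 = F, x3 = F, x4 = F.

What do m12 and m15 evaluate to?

m1 = x3 NOR x1 = F NOR T = F
m2 = x2 NOR x4 = F NOR F = T
m4 = x1 NOR m1 = T NOR F = F
m5 = m4 OR x3 = F OR F = F
m7 = NOT m4 = NOT F = T
m8 = NOT m5 = NOT F = T
m10 = x4 NOR m7 = F NOR T = F
m11 = x4 NOR m10 = F NOR F = T
m12 = m7 NOR m8 = T NOR T = F
m15 = m2 AND m11 = T AND T = T

m12 = F, m15 = T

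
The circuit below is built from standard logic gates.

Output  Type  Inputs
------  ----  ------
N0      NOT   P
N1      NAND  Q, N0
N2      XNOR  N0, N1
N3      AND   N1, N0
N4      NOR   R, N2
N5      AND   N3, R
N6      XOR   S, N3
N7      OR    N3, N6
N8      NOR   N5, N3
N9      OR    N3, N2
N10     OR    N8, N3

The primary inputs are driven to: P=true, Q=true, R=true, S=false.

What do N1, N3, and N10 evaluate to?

N0 = NOT P = NOT true = false
N1 = Q NAND N0 = true NAND false = true
N3 = N1 AND N0 = true AND false = false
N5 = N3 AND R = false AND true = false
N8 = N5 NOR N3 = false NOR false = true
N10 = N8 OR N3 = true OR false = true

N1 = true, N3 = false, N10 = true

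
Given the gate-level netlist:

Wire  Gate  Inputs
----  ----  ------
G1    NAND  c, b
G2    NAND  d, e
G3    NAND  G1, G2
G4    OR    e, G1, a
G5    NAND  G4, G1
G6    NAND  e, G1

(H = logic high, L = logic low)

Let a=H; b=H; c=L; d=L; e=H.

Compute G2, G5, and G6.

G1 = c NAND b = L NAND H = H
G2 = d NAND e = L NAND H = H
G4 = e OR G1 OR a = H OR H OR H = H
G5 = G4 NAND G1 = H NAND H = L
G6 = e NAND G1 = H NAND H = L

G2 = H; G5 = L; G6 = L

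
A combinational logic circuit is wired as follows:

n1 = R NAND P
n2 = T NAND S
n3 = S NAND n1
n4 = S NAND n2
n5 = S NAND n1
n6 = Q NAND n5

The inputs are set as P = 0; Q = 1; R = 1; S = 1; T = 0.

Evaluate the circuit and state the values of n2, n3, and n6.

n1 = R NAND P = 1 NAND 0 = 1
n2 = T NAND S = 0 NAND 1 = 1
n3 = S NAND n1 = 1 NAND 1 = 0
n5 = S NAND n1 = 1 NAND 1 = 0
n6 = Q NAND n5 = 1 NAND 0 = 1

n2 = 1; n3 = 0; n6 = 1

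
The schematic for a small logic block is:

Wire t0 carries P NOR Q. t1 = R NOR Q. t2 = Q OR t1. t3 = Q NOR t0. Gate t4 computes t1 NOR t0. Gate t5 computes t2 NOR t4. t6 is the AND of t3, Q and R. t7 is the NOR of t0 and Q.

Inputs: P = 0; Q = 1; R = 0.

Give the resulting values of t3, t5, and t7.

t0 = P NOR Q = 0 NOR 1 = 0
t1 = R NOR Q = 0 NOR 1 = 0
t2 = Q OR t1 = 1 OR 0 = 1
t3 = Q NOR t0 = 1 NOR 0 = 0
t4 = t1 NOR t0 = 0 NOR 0 = 1
t5 = t2 NOR t4 = 1 NOR 1 = 0
t7 = t0 NOR Q = 0 NOR 1 = 0

t3 = 0  t5 = 0  t7 = 0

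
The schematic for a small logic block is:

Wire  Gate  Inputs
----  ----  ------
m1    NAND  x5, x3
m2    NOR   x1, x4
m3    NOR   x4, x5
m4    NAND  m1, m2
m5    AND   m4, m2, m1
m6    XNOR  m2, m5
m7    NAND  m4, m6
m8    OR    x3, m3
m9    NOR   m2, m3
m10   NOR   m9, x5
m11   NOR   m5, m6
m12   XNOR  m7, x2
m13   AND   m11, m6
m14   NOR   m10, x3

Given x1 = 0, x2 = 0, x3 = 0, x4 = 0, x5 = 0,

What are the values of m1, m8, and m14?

m1 = 1, m8 = 1, m14 = 0

m1 = x5 NAND x3 = 0 NAND 0 = 1
m2 = x1 NOR x4 = 0 NOR 0 = 1
m3 = x4 NOR x5 = 0 NOR 0 = 1
m8 = x3 OR m3 = 0 OR 1 = 1
m9 = m2 NOR m3 = 1 NOR 1 = 0
m10 = m9 NOR x5 = 0 NOR 0 = 1
m14 = m10 NOR x3 = 1 NOR 0 = 0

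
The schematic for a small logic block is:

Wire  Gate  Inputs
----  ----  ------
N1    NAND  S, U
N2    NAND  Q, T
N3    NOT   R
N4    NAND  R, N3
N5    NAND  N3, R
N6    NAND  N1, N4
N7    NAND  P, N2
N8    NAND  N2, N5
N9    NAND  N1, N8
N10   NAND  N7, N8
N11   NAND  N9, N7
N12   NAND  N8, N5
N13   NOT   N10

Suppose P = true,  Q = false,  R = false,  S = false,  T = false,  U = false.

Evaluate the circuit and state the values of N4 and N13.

N4 = true, N13 = false

N2 = Q NAND T = false NAND false = true
N3 = NOT R = NOT false = true
N4 = R NAND N3 = false NAND true = true
N5 = N3 NAND R = true NAND false = true
N7 = P NAND N2 = true NAND true = false
N8 = N2 NAND N5 = true NAND true = false
N10 = N7 NAND N8 = false NAND false = true
N13 = NOT N10 = NOT true = false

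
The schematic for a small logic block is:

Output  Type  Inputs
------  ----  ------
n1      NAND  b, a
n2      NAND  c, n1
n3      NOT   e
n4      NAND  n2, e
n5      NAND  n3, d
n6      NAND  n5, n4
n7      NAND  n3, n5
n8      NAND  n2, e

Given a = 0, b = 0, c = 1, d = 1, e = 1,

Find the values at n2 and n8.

n2 = 0  n8 = 1

n1 = b NAND a = 0 NAND 0 = 1
n2 = c NAND n1 = 1 NAND 1 = 0
n8 = n2 NAND e = 0 NAND 1 = 1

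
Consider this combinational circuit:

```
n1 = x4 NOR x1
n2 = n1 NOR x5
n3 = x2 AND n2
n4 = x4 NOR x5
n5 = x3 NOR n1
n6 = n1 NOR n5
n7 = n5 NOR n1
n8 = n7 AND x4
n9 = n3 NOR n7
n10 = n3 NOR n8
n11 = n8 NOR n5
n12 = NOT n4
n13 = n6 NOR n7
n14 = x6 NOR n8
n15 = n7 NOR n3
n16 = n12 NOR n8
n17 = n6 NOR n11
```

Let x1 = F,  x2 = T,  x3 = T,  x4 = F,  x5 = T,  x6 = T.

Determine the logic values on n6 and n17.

n6 = F, n17 = F

n1 = x4 NOR x1 = F NOR F = T
n5 = x3 NOR n1 = T NOR T = F
n6 = n1 NOR n5 = T NOR F = F
n7 = n5 NOR n1 = F NOR T = F
n8 = n7 AND x4 = F AND F = F
n11 = n8 NOR n5 = F NOR F = T
n17 = n6 NOR n11 = F NOR T = F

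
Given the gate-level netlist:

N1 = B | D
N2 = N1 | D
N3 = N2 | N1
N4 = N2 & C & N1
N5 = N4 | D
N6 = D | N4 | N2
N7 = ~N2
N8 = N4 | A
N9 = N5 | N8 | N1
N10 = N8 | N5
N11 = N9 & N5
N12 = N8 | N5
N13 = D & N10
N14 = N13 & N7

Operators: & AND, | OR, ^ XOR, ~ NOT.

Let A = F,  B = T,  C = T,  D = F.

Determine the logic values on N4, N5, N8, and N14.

N1 = B OR D = T OR F = T
N2 = N1 OR D = T OR F = T
N4 = N2 AND C AND N1 = T AND T AND T = T
N5 = N4 OR D = T OR F = T
N7 = NOT N2 = NOT T = F
N8 = N4 OR A = T OR F = T
N10 = N8 OR N5 = T OR T = T
N13 = D AND N10 = F AND T = F
N14 = N13 AND N7 = F AND F = F

N4 = T; N5 = T; N8 = T; N14 = F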